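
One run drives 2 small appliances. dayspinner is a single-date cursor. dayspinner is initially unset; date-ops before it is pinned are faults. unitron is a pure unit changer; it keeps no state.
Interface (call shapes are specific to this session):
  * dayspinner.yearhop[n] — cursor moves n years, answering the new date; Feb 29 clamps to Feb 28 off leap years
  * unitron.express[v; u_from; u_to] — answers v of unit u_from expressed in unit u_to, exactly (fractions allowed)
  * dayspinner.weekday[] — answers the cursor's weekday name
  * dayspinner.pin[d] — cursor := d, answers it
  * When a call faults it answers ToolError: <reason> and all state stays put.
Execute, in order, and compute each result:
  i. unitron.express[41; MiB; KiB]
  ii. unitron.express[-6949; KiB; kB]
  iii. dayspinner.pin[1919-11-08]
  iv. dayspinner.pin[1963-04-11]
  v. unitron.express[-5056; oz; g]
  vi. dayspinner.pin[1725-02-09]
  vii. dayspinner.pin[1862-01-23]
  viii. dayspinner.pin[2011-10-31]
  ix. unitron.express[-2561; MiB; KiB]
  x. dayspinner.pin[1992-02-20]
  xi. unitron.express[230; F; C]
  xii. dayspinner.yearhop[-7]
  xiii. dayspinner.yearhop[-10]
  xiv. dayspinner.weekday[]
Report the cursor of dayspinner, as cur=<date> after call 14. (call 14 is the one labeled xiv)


Answer: cur=1975-02-20

Derivation:
;; 1. unitron.express(v=41, u_from=MiB, u_to=KiB) => 41984
;; 2. unitron.express(v=-6949, u_from=KiB, u_to=kB) => -889472/125
;; 3. dayspinner.pin(d=1919-11-08) => 1919-11-08
;; 4. dayspinner.pin(d=1963-04-11) => 1963-04-11
;; 5. unitron.express(v=-5056, u_from=oz, u_to=g) => -3583379723/25000
;; 6. dayspinner.pin(d=1725-02-09) => 1725-02-09
;; 7. dayspinner.pin(d=1862-01-23) => 1862-01-23
;; 8. dayspinner.pin(d=2011-10-31) => 2011-10-31
;; 9. unitron.express(v=-2561, u_from=MiB, u_to=KiB) => -2622464
;; 10. dayspinner.pin(d=1992-02-20) => 1992-02-20
;; 11. unitron.express(v=230, u_from=F, u_to=C) => 110
;; 12. dayspinner.yearhop(n=-7) => 1985-02-20
;; 13. dayspinner.yearhop(n=-10) => 1975-02-20
;; 14. dayspinner.weekday() => Thursday


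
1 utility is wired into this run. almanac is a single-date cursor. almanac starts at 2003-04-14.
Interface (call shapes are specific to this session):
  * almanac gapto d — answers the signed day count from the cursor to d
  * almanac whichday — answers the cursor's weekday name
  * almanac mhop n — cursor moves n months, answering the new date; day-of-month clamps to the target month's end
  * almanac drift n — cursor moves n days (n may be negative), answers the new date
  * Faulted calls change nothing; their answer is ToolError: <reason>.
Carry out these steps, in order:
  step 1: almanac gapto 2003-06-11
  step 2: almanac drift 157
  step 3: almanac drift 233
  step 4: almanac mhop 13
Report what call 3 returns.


// almanac gapto(d: 2003-06-11) == 58
// almanac drift(n: 157) == 2003-09-18
// almanac drift(n: 233) == 2004-05-08
// almanac mhop(n: 13) == 2005-06-08

Answer: 2004-05-08


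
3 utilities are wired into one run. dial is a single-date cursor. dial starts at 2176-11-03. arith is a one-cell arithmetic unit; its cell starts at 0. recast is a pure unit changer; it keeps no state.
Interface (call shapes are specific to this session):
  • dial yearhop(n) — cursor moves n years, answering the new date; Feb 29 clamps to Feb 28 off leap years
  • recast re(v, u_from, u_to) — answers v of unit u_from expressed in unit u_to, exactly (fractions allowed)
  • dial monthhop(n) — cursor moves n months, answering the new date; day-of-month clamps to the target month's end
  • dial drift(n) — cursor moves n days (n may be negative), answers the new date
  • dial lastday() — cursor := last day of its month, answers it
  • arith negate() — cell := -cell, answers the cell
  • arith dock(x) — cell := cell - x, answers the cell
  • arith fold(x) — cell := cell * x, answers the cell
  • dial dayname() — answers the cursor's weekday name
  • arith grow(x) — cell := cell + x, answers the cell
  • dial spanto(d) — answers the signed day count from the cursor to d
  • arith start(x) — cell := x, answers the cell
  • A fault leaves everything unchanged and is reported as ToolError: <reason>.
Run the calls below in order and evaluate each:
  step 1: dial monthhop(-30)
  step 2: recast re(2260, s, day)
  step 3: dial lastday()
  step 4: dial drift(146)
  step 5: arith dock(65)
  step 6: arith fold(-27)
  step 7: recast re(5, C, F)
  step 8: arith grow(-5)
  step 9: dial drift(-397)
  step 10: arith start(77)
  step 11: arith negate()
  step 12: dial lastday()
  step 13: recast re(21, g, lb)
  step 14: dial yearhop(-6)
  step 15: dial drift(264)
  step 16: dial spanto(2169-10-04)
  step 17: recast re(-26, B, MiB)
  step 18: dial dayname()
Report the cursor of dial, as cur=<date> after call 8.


~$ dial monthhop -30
[out] 2174-05-03
~$ recast re 2260 s day
[out] 113/4320
~$ dial lastday
[out] 2174-05-31
~$ dial drift 146
[out] 2174-10-24
~$ arith dock 65
[out] -65
~$ arith fold -27
[out] 1755
~$ recast re 5 C F
[out] 41
~$ arith grow -5
[out] 1750
~$ dial drift -397
[out] 2173-09-22
~$ arith start 77
[out] 77
~$ arith negate
[out] -77
~$ dial lastday
[out] 2173-09-30
~$ recast re 21 g lb
[out] 300000/6479891
~$ dial yearhop -6
[out] 2167-09-30
~$ dial drift 264
[out] 2168-06-20
~$ dial spanto 2169-10-04
[out] 471
~$ recast re -26 B MiB
[out] -13/524288
~$ dial dayname
[out] Monday

Answer: cur=2174-10-24


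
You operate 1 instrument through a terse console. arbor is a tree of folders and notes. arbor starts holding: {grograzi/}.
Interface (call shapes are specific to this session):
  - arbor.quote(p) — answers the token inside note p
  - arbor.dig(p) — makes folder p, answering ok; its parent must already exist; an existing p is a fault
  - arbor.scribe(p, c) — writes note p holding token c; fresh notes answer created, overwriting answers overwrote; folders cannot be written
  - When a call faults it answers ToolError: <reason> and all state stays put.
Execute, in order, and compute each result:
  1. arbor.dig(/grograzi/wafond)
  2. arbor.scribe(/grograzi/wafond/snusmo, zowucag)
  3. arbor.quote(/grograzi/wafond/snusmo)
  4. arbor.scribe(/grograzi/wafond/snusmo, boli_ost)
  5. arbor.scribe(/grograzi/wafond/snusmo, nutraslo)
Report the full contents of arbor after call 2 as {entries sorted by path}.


I call arbor.dig passing p='/grograzi/wafond', — result: ok.
Now I run arbor.scribe passing p='/grograzi/wafond/snusmo', c='zowucag', and get created.
Now I run arbor.quote passing p='/grograzi/wafond/snusmo', and get zowucag.
I use arbor.scribe passing p='/grograzi/wafond/snusmo', c='boli_ost': overwrote.
I run arbor.scribe passing p='/grograzi/wafond/snusmo', c='nutraslo', and observe overwrote.

Answer: {grograzi/, grograzi/wafond/, grograzi/wafond/snusmo=zowucag}


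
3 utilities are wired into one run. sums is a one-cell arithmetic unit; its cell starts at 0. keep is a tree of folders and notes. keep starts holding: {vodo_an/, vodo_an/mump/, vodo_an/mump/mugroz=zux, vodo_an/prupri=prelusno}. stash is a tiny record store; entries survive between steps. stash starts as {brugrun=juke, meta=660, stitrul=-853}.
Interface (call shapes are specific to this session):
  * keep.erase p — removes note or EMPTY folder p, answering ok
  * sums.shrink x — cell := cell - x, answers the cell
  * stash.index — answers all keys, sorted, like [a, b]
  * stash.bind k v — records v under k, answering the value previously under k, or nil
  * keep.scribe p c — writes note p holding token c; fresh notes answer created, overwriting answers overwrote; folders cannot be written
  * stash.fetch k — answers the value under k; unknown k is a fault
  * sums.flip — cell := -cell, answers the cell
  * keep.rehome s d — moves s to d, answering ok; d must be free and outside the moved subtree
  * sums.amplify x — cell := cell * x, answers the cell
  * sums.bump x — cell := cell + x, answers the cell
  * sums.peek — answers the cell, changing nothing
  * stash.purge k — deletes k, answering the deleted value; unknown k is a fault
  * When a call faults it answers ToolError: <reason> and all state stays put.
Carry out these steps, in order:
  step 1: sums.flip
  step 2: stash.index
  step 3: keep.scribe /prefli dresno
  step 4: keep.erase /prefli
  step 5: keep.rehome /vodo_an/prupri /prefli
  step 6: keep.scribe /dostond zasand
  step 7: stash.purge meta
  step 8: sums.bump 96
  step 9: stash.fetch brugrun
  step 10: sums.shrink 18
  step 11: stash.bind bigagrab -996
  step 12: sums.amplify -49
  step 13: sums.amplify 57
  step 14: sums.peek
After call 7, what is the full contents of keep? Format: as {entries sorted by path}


→ flip()
← 0
→ index()
← [brugrun, meta, stitrul]
→ scribe(p=/prefli, c=dresno)
← created
→ erase(p=/prefli)
← ok
→ rehome(s=/vodo_an/prupri, d=/prefli)
← ok
→ scribe(p=/dostond, c=zasand)
← created
→ purge(k=meta)
← 660
→ bump(x=96)
← 96
→ fetch(k=brugrun)
← juke
→ shrink(x=18)
← 78
→ bind(k=bigagrab, v=-996)
← nil
→ amplify(x=-49)
← -3822
→ amplify(x=57)
← -217854
→ peek()
← -217854

Answer: {dostond=zasand, prefli=prelusno, vodo_an/, vodo_an/mump/, vodo_an/mump/mugroz=zux}


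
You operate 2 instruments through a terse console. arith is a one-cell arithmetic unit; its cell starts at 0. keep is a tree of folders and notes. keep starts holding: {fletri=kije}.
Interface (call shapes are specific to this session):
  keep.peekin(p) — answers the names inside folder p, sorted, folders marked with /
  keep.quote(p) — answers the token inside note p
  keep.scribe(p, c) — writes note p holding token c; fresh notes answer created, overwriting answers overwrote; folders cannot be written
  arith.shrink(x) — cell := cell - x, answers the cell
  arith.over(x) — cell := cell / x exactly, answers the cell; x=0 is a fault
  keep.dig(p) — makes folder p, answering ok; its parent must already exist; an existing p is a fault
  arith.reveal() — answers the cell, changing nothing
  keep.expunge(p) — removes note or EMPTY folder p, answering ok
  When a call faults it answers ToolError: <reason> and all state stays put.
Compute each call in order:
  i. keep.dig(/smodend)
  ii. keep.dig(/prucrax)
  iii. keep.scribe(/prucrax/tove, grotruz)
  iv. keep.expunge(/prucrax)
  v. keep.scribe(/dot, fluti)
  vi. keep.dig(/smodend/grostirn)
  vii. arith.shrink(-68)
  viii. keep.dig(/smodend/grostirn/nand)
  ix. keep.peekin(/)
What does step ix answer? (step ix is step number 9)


> keep.dig p→/smodend
:: ok
> keep.dig p→/prucrax
:: ok
> keep.scribe p→/prucrax/tove c→grotruz
:: created
> keep.expunge p→/prucrax
:: ToolError: not empty
> keep.scribe p→/dot c→fluti
:: created
> keep.dig p→/smodend/grostirn
:: ok
> arith.shrink x→-68
:: 68
> keep.dig p→/smodend/grostirn/nand
:: ok
> keep.peekin p→/
:: [dot, fletri, prucrax/, smodend/]

Answer: [dot, fletri, prucrax/, smodend/]


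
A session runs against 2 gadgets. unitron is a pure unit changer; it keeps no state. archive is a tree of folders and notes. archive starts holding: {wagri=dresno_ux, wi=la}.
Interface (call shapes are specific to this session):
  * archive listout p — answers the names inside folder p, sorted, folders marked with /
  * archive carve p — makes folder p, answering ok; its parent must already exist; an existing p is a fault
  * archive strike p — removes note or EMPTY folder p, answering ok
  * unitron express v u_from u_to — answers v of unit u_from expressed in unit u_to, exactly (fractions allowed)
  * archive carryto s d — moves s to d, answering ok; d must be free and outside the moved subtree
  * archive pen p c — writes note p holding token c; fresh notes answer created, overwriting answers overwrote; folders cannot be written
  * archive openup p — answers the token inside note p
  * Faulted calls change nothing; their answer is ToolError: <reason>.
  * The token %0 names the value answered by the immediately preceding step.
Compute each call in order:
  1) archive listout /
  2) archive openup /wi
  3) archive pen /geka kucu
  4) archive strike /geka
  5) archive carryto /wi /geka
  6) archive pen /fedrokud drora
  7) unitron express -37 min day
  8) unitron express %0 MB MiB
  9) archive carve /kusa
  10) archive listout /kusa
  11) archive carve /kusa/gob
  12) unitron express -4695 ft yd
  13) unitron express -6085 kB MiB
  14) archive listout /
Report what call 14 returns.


→ archive listout(p→/)
← [wagri, wi]
→ archive openup(p→/wi)
← la
→ archive pen(p→/geka, c→kucu)
← created
→ archive strike(p→/geka)
← ok
→ archive carryto(s→/wi, d→/geka)
← ok
→ archive pen(p→/fedrokud, c→drora)
← created
→ unitron express(v→-37, u_from→min, u_to→day)
← -37/1440
→ unitron express(v→%0, u_from→MB, u_to→MiB)
← -115625/4718592
→ archive carve(p→/kusa)
← ok
→ archive listout(p→/kusa)
← []
→ archive carve(p→/kusa/gob)
← ok
→ unitron express(v→-4695, u_from→ft, u_to→yd)
← -1565
→ unitron express(v→-6085, u_from→kB, u_to→MiB)
← -760625/131072
→ archive listout(p→/)
← [fedrokud, geka, kusa/, wagri]

Answer: [fedrokud, geka, kusa/, wagri]


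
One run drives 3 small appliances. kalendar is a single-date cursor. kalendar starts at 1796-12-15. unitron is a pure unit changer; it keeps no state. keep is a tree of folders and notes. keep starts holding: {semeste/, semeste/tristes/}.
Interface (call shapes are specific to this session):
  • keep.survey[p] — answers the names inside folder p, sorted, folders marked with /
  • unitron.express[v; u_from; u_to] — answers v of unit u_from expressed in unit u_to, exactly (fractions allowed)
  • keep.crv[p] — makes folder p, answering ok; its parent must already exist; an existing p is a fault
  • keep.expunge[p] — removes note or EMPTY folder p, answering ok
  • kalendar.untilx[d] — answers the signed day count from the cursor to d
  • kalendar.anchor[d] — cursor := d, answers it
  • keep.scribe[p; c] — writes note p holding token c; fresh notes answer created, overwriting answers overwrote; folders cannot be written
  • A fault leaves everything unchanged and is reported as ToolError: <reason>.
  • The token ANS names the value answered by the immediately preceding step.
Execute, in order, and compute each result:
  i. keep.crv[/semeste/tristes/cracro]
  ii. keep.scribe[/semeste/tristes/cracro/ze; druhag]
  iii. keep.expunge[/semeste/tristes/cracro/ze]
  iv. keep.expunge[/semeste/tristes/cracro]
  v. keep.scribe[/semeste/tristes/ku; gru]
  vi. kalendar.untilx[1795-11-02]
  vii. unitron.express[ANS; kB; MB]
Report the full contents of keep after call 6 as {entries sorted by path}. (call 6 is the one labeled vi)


I invoke crv(p=/semeste/tristes/cracro), and see ok.
I call scribe(p=/semeste/tristes/cracro/ze, c=druhag): created.
Next I call expunge(p=/semeste/tristes/cracro/ze), and observe ok.
Using expunge(p=/semeste/tristes/cracro), → ok.
I call scribe(p=/semeste/tristes/ku, c=gru), — result: created.
Next I call untilx(d=1795-11-02), and observe -409.
I invoke express(v=ANS, u_from=kB, u_to=MB), and get -409/1000.

Answer: {semeste/, semeste/tristes/, semeste/tristes/ku=gru}


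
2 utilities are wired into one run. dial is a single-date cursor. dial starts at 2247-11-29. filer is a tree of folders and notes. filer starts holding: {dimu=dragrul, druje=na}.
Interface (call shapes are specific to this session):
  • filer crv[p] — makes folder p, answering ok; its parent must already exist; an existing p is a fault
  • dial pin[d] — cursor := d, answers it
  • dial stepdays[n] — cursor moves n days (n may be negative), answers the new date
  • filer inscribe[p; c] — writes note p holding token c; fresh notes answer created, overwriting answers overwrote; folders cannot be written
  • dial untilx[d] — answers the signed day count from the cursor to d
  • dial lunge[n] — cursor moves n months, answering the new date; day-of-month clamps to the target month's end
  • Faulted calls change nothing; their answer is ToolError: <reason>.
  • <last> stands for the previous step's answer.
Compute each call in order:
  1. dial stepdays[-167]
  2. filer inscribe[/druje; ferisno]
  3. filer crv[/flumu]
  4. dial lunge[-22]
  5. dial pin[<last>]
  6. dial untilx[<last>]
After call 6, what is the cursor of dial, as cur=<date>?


Calling dial stepdays using n: -167, giving 2247-06-15.
Now I run filer inscribe using p: /druje, c: ferisno, — result: overwrote.
Next I call filer crv using p: /flumu, and observe ok.
Using dial lunge using n: -22, and see 2245-08-15.
I run dial pin using d: <last>, giving 2245-08-15.
Invoking dial untilx using d: <last>: 0.

Answer: cur=2245-08-15


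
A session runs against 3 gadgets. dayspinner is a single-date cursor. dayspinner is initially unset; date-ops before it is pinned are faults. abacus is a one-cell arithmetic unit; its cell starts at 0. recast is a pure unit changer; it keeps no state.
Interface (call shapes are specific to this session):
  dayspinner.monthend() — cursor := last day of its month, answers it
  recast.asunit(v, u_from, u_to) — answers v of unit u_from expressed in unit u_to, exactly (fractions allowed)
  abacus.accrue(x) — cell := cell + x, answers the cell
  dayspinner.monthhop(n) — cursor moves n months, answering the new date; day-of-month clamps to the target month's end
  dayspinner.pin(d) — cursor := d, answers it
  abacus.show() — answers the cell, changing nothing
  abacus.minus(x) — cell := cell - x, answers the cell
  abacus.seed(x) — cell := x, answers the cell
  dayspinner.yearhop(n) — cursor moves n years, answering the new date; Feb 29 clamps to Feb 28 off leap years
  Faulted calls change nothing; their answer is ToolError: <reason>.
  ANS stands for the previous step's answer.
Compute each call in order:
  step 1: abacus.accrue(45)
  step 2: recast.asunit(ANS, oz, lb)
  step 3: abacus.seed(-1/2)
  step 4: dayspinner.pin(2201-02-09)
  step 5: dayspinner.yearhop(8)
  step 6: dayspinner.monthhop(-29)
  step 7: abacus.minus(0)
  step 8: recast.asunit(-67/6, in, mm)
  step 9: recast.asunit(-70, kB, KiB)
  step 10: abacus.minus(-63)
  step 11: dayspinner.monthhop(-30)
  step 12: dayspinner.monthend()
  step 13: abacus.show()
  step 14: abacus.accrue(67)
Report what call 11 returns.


Answer: 2204-03-09

Derivation:
·→ accrue(x→45)
·← 45
·→ asunit(v→ANS, u_from→oz, u_to→lb)
·← 45/16
·→ seed(x→-1/2)
·← -1/2
·→ pin(d→2201-02-09)
·← 2201-02-09
·→ yearhop(n→8)
·← 2209-02-09
·→ monthhop(n→-29)
·← 2206-09-09
·→ minus(x→0)
·← -1/2
·→ asunit(v→-67/6, u_from→in, u_to→mm)
·← -8509/30
·→ asunit(v→-70, u_from→kB, u_to→KiB)
·← -4375/64
·→ minus(x→-63)
·← 125/2
·→ monthhop(n→-30)
·← 2204-03-09
·→ monthend()
·← 2204-03-31
·→ show()
·← 125/2
·→ accrue(x→67)
·← 259/2


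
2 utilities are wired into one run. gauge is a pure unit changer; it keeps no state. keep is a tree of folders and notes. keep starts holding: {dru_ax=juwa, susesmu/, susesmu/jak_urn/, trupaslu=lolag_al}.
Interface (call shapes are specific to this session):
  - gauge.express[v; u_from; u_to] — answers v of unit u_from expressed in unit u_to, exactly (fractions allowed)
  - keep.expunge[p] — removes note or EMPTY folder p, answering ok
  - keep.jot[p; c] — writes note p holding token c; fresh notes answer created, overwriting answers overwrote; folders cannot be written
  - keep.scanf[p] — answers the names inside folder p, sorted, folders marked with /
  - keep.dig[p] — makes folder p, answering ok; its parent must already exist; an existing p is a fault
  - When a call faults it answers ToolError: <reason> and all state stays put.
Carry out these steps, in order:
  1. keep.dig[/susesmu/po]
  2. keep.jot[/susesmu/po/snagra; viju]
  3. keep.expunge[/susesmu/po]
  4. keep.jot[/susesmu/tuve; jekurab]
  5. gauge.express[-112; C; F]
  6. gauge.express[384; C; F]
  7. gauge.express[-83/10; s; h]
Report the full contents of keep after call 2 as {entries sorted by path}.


! 1. keep.dig(p: /susesmu/po) => ok
! 2. keep.jot(p: /susesmu/po/snagra, c: viju) => created
! 3. keep.expunge(p: /susesmu/po) => ToolError: not empty
! 4. keep.jot(p: /susesmu/tuve, c: jekurab) => created
! 5. gauge.express(v: -112, u_from: C, u_to: F) => -848/5
! 6. gauge.express(v: 384, u_from: C, u_to: F) => 3616/5
! 7. gauge.express(v: -83/10, u_from: s, u_to: h) => -83/36000

Answer: {dru_ax=juwa, susesmu/, susesmu/jak_urn/, susesmu/po/, susesmu/po/snagra=viju, trupaslu=lolag_al}


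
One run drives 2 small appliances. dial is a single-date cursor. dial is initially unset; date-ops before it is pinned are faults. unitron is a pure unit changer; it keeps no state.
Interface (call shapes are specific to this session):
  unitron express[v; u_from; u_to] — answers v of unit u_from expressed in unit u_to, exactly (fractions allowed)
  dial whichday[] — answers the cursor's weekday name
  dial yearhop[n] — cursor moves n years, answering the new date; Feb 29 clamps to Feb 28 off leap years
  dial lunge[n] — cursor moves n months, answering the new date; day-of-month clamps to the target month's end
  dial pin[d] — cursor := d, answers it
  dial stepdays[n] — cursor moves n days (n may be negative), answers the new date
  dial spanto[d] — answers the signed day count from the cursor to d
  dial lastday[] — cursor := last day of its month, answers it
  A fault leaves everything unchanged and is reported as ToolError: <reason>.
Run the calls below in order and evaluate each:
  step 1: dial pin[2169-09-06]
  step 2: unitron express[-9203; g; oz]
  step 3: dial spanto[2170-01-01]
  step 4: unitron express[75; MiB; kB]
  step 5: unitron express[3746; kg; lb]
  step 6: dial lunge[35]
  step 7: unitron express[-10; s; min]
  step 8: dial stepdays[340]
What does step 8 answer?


Answer: 2173-07-12

Derivation:
;; 1. dial pin(2169-09-06) : 2169-09-06
;; 2. unitron express(-9203, g, oz) : -14724800000/45359237
;; 3. dial spanto(2170-01-01) : 117
;; 4. unitron express(75, MiB, kB) : 393216/5
;; 5. unitron express(3746, kg, lb) : 374600000000/45359237
;; 6. dial lunge(35) : 2172-08-06
;; 7. unitron express(-10, s, min) : -1/6
;; 8. dial stepdays(340) : 2173-07-12


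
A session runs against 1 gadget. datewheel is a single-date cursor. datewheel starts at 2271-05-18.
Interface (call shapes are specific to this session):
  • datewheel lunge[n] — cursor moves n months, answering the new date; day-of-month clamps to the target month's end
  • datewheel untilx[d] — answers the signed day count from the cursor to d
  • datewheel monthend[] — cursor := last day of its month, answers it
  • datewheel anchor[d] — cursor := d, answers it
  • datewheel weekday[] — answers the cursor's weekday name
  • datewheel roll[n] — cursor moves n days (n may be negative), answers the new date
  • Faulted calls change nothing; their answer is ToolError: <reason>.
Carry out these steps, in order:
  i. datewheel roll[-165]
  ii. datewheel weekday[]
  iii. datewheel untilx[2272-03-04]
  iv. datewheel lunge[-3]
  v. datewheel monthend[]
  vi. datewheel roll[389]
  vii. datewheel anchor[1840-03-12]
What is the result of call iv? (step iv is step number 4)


! datewheel roll(-165) -> 2270-12-04
! datewheel weekday() -> Sunday
! datewheel untilx(2272-03-04) -> 456
! datewheel lunge(-3) -> 2270-09-04
! datewheel monthend() -> 2270-09-30
! datewheel roll(389) -> 2271-10-24
! datewheel anchor(1840-03-12) -> 1840-03-12

Answer: 2270-09-04


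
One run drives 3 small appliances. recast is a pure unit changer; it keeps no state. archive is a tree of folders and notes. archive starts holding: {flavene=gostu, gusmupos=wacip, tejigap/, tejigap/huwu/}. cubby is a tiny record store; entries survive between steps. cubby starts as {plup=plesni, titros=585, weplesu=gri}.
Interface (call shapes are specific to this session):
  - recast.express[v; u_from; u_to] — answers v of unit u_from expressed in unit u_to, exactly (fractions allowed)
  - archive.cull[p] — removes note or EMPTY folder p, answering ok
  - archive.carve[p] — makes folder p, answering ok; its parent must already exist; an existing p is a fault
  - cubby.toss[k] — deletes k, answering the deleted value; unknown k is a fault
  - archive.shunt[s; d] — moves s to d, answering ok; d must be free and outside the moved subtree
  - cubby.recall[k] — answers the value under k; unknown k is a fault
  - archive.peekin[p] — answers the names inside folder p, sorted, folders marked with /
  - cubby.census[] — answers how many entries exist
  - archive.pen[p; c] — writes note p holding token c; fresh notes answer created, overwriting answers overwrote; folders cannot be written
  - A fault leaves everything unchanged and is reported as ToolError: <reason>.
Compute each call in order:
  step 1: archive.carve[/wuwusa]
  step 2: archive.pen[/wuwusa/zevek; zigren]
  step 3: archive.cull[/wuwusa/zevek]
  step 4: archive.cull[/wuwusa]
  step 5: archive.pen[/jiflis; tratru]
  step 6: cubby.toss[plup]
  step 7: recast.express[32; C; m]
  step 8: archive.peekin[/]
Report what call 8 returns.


Answer: [flavene, gusmupos, jiflis, tejigap/]

Derivation:
# 1. archive.carve(/wuwusa) => ok
# 2. archive.pen(/wuwusa/zevek, zigren) => created
# 3. archive.cull(/wuwusa/zevek) => ok
# 4. archive.cull(/wuwusa) => ok
# 5. archive.pen(/jiflis, tratru) => created
# 6. cubby.toss(plup) => plesni
# 7. recast.express(32, C, m) => ToolError: incompatible units
# 8. archive.peekin(/) => [flavene, gusmupos, jiflis, tejigap/]


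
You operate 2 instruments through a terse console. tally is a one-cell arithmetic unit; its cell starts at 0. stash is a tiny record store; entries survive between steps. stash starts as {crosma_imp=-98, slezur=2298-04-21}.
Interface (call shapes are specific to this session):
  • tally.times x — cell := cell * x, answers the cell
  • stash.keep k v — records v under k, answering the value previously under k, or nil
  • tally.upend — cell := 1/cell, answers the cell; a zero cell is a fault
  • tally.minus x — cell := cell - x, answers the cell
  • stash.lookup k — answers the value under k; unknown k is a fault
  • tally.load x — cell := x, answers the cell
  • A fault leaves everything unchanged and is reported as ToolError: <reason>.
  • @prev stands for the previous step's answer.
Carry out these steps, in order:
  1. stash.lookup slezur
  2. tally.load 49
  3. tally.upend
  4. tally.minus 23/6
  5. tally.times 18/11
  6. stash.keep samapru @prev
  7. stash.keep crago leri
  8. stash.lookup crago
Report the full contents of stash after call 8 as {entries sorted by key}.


Answer: {crago=leri, crosma_imp=-98, samapru=-3363/539, slezur=2298-04-21}

Derivation:
> stash.lookup slezur
  2298-04-21
> tally.load 49
  49
> tally.upend
  1/49
> tally.minus 23/6
  -1121/294
> tally.times 18/11
  -3363/539
> stash.keep samapru @prev
  nil
> stash.keep crago leri
  nil
> stash.lookup crago
  leri


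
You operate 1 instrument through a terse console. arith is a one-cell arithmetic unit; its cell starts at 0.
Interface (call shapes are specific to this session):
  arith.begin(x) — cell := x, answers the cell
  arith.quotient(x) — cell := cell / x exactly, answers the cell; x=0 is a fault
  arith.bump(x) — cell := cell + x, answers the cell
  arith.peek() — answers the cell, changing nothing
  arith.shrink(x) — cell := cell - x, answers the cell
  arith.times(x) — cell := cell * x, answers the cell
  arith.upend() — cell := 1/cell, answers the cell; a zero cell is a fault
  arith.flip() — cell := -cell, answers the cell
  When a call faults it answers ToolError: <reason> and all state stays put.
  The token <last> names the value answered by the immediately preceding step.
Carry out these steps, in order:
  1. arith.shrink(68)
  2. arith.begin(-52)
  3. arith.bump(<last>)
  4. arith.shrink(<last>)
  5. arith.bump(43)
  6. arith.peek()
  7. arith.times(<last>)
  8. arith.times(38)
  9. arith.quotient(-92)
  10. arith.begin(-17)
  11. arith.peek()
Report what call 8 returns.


Answer: 70262

Derivation:
% arith.shrink 68
  -68
% arith.begin -52
  -52
% arith.bump <last>
  -104
% arith.shrink <last>
  0
% arith.bump 43
  43
% arith.peek
  43
% arith.times <last>
  1849
% arith.times 38
  70262
% arith.quotient -92
  -35131/46
% arith.begin -17
  -17
% arith.peek
  -17


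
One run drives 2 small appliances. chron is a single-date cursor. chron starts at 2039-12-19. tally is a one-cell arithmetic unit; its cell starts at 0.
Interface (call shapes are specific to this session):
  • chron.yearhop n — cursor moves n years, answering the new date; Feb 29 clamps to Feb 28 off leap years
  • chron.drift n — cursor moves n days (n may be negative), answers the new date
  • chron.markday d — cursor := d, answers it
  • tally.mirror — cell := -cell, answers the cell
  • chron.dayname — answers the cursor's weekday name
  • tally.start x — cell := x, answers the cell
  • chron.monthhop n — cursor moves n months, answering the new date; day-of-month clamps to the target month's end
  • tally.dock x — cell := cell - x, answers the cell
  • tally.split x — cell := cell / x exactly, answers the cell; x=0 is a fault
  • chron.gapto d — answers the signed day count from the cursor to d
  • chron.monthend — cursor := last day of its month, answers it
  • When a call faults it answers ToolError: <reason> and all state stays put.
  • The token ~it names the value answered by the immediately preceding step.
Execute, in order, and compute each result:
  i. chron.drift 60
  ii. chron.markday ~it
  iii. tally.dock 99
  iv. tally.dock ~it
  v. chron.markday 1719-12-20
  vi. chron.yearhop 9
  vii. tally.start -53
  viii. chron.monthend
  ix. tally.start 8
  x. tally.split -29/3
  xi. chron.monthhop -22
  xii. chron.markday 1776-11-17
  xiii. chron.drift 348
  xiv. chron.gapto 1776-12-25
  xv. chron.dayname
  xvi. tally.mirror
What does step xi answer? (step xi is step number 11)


Answer: 1727-02-28

Derivation:
~$ chron.drift n→60
  2040-02-17
~$ chron.markday d→~it
  2040-02-17
~$ tally.dock x→99
  -99
~$ tally.dock x→~it
  0
~$ chron.markday d→1719-12-20
  1719-12-20
~$ chron.yearhop n→9
  1728-12-20
~$ tally.start x→-53
  -53
~$ chron.monthend
  1728-12-31
~$ tally.start x→8
  8
~$ tally.split x→-29/3
  -24/29
~$ chron.monthhop n→-22
  1727-02-28
~$ chron.markday d→1776-11-17
  1776-11-17
~$ chron.drift n→348
  1777-10-31
~$ chron.gapto d→1776-12-25
  -310
~$ chron.dayname
  Friday
~$ tally.mirror
  24/29


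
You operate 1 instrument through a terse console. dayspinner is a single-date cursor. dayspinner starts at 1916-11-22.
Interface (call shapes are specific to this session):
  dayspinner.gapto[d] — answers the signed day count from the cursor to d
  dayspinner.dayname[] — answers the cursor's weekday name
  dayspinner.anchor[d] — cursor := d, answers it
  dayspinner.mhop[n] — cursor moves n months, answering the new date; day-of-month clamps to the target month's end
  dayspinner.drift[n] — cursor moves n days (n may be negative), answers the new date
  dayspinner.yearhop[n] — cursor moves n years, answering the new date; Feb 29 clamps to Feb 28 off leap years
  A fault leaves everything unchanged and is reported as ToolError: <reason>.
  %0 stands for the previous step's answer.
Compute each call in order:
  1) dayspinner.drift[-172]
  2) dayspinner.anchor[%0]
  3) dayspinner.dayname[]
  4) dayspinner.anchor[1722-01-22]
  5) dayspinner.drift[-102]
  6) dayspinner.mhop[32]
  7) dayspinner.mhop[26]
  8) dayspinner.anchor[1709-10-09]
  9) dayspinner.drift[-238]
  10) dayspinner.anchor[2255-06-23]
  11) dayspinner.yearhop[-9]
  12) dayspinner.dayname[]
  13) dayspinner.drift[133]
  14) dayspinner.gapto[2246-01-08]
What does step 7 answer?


Answer: 1726-08-12

Derivation:
Step: drift[n: -172]
Result: 1916-06-03
Step: anchor[d: %0]
Result: 1916-06-03
Step: dayname[]
Result: Saturday
Step: anchor[d: 1722-01-22]
Result: 1722-01-22
Step: drift[n: -102]
Result: 1721-10-12
Step: mhop[n: 32]
Result: 1724-06-12
Step: mhop[n: 26]
Result: 1726-08-12
Step: anchor[d: 1709-10-09]
Result: 1709-10-09
Step: drift[n: -238]
Result: 1709-02-13
Step: anchor[d: 2255-06-23]
Result: 2255-06-23
Step: yearhop[n: -9]
Result: 2246-06-23
Step: dayname[]
Result: Tuesday
Step: drift[n: 133]
Result: 2246-11-03
Step: gapto[d: 2246-01-08]
Result: -299


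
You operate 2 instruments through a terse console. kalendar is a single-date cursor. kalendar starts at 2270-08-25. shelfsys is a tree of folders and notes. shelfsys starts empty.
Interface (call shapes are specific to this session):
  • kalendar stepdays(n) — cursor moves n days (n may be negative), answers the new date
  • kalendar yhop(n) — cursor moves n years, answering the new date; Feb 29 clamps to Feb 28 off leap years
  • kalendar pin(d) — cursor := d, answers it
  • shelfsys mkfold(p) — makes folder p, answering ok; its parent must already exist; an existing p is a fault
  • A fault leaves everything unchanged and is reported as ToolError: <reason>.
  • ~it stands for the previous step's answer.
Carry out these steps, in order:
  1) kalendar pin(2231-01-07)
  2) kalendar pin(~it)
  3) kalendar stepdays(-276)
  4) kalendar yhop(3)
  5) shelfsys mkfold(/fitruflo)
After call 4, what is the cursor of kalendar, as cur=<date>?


Do: kalendar pin[d='2231-01-07']
See: 2231-01-07
Do: kalendar pin[d='~it']
See: 2231-01-07
Do: kalendar stepdays[n='-276']
See: 2230-04-06
Do: kalendar yhop[n='3']
See: 2233-04-06
Do: shelfsys mkfold[p='/fitruflo']
See: ok

Answer: cur=2233-04-06


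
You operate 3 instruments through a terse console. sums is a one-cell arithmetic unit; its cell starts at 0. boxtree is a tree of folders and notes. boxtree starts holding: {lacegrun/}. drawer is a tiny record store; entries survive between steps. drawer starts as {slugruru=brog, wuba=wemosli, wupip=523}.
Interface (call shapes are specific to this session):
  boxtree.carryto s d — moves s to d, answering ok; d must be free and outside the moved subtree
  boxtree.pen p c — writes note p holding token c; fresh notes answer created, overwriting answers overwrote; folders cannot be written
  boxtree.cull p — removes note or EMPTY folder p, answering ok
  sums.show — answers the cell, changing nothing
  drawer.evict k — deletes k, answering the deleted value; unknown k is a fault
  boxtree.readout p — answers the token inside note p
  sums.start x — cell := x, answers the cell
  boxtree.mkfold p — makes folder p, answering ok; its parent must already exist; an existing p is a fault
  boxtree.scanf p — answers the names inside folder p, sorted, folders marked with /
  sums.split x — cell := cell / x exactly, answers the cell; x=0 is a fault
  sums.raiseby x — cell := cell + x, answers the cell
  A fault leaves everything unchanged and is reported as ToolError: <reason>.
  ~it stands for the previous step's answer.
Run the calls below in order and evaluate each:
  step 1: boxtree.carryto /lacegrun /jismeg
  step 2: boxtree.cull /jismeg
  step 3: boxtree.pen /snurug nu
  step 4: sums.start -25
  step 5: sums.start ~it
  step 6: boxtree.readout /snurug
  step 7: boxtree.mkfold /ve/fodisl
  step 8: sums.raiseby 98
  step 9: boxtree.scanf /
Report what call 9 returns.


Answer: [snurug]

Derivation:
I run carryto using s='/lacegrun', d='/jismeg', and observe ok.
Invoking cull using p='/jismeg', giving ok.
I call pen using p='/snurug', c='nu', — result: created.
Next I call start using x='-25', giving -25.
I run start using x='~it', and get -25.
Now I run readout using p='/snurug', and see nu.
Now I run mkfold using p='/ve/fodisl': ToolError: no parent.
Now I run raiseby using x='98', which returns 73.
I run scanf using p='/', which returns [snurug].


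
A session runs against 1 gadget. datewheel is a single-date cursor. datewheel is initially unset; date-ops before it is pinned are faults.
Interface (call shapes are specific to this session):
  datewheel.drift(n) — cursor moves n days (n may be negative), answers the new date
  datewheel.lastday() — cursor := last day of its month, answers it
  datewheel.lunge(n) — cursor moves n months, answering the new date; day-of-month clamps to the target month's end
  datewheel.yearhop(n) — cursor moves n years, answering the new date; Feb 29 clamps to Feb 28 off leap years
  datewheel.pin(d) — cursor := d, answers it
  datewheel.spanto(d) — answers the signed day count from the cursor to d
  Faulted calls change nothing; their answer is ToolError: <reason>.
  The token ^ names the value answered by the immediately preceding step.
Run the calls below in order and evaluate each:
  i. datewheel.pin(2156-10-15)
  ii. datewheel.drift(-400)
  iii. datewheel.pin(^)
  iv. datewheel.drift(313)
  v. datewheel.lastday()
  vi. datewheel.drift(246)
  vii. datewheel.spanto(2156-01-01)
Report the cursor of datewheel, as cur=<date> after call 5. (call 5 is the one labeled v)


CALL datewheel.pin[d=2156-10-15]
RET  2156-10-15
CALL datewheel.drift[n=-400]
RET  2155-09-11
CALL datewheel.pin[d=^]
RET  2155-09-11
CALL datewheel.drift[n=313]
RET  2156-07-20
CALL datewheel.lastday[]
RET  2156-07-31
CALL datewheel.drift[n=246]
RET  2157-04-03
CALL datewheel.spanto[d=2156-01-01]
RET  -458

Answer: cur=2156-07-31


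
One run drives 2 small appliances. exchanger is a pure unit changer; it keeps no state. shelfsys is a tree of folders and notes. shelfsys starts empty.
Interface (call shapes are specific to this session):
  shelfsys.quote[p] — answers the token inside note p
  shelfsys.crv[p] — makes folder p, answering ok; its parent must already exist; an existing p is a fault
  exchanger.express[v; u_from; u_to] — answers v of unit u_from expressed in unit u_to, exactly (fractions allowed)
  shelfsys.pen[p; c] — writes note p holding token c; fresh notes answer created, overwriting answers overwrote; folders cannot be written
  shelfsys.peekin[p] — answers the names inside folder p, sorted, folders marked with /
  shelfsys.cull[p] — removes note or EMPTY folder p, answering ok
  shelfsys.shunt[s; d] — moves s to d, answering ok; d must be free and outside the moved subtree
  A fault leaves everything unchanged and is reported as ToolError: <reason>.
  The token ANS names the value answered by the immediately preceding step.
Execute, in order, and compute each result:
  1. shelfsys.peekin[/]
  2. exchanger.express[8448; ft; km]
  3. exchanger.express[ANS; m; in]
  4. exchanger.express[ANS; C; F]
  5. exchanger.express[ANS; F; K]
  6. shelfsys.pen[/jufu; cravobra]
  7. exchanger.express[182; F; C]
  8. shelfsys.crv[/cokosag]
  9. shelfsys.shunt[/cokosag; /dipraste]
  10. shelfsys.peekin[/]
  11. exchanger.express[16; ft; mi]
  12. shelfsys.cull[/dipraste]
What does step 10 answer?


Answer: [dipraste/, jufu]

Derivation:
~$ shelfsys.peekin p='/'
[out] []
~$ exchanger.express v='8448' u_from='ft' u_to='km'
[out] 201168/78125
~$ exchanger.express v='ANS' u_from='m' u_to='in'
[out] 12672/125
~$ exchanger.express v='ANS' u_from='C' u_to='F'
[out] 134048/625
~$ exchanger.express v='ANS' u_from='F' u_to='K'
[out] 187263/500
~$ shelfsys.pen p='/jufu' c='cravobra'
[out] created
~$ exchanger.express v='182' u_from='F' u_to='C'
[out] 250/3
~$ shelfsys.crv p='/cokosag'
[out] ok
~$ shelfsys.shunt s='/cokosag' d='/dipraste'
[out] ok
~$ shelfsys.peekin p='/'
[out] [dipraste/, jufu]
~$ exchanger.express v='16' u_from='ft' u_to='mi'
[out] 1/330
~$ shelfsys.cull p='/dipraste'
[out] ok


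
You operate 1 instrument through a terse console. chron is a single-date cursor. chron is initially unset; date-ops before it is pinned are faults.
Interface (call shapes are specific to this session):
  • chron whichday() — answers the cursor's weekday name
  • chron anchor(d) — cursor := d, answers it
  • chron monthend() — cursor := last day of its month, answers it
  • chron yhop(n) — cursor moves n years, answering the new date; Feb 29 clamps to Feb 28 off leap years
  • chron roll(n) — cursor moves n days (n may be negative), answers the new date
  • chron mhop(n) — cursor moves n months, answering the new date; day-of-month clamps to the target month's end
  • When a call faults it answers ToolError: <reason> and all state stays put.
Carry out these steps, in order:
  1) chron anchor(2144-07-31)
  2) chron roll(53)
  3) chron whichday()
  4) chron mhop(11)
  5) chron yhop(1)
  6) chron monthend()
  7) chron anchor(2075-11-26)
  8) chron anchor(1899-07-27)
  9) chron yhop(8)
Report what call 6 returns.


Answer: 2146-08-31

Derivation:
-> chron anchor(d: 2144-07-31)
<- 2144-07-31
-> chron roll(n: 53)
<- 2144-09-22
-> chron whichday()
<- Tuesday
-> chron mhop(n: 11)
<- 2145-08-22
-> chron yhop(n: 1)
<- 2146-08-22
-> chron monthend()
<- 2146-08-31
-> chron anchor(d: 2075-11-26)
<- 2075-11-26
-> chron anchor(d: 1899-07-27)
<- 1899-07-27
-> chron yhop(n: 8)
<- 1907-07-27
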